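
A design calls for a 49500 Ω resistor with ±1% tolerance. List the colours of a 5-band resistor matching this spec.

49500 Ω = 495 × 10^2.
4 → yellow
9 → white
5 → green
Multiplier 10^2 → red.
±1% tolerance → brown.

yellow, white, green, red, brown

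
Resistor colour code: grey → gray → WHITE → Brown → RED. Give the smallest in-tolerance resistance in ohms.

Grey → 8 (first significant figure)
Grey → 8 (second significant figure)
White → 9 (third significant figure)
Brown → ×10 multiplier
Red → ±2% tolerance
889 × 10 = 8890 Ω
Smallest = 8890 × (1 − 2/100) = 8712.2 Ω.

8712.2 Ω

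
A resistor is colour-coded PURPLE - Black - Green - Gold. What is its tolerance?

±5%

The last band, gold, is the tolerance band.
Gold corresponds to ±5%.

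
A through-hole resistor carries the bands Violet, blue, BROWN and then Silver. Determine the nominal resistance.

Violet → 7 (first significant figure)
Blue → 6 (second significant figure)
Brown → ×10 multiplier
76 × 10 = 760 Ω

760 Ω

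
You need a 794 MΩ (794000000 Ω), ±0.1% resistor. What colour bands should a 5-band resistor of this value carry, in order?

794000000 Ω = 794 × 10^6.
7 → violet
9 → white
4 → yellow
Multiplier 10^6 → blue.
±0.1% tolerance → violet.

violet, white, yellow, blue, violet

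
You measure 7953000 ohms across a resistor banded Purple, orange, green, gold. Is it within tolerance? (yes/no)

Violet → 7 (first significant figure)
Orange → 3 (second significant figure)
Green → ×10^5 multiplier
Gold → ±5% tolerance
73 × 100000 = 7300000 Ω
Allowed range: 6935000 Ω to 7665000 Ω.
7953000 ohms lies outside that range.

no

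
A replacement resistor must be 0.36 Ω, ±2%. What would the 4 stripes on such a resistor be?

orange, blue, silver, red

0.36 Ω = 36 × 10^-2.
3 → orange
6 → blue
Multiplier 10^-2 → silver.
±2% tolerance → red.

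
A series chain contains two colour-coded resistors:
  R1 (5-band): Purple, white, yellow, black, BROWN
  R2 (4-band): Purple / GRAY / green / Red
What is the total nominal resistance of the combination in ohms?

7800794 Ω

R1: violet, white, yellow → 794; black ×1 → 794 Ω.
R2: violet, grey → 78; green ×10^5 → 7800000 Ω.
Series: 794 + 7800000 = 7800794 Ω.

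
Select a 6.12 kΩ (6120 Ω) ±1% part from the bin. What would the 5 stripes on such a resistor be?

6120 Ω = 612 × 10^1.
6 → blue
1 → brown
2 → red
Multiplier 10^1 → brown.
±1% tolerance → brown.

blue, brown, red, brown, brown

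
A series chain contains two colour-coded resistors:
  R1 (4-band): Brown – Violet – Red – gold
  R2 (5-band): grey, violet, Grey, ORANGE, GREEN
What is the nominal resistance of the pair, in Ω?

R1: brown, violet → 17; red ×10^2 → 1700 Ω.
R2: grey, violet, grey → 878; orange ×10^3 → 878000 Ω.
Series: 1700 + 878000 = 879700 Ω.

879700 Ω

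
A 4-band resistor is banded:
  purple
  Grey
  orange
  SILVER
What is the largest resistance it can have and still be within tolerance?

85800 Ω

Violet → 7 (first significant figure)
Grey → 8 (second significant figure)
Orange → ×10^3 multiplier
Silver → ±10% tolerance
78 × 1000 = 78000 Ω
Largest = 78000 × (1 + 10/100) = 85800 Ω.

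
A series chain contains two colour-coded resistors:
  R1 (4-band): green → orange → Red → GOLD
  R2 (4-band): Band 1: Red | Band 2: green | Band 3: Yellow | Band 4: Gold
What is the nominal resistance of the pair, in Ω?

255300 Ω

R1: green, orange → 53; red ×10^2 → 5300 Ω.
R2: red, green → 25; yellow ×10^4 → 250000 Ω.
Series: 5300 + 250000 = 255300 Ω.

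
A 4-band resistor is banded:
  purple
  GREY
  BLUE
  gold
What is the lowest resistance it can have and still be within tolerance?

74100000 Ω

Violet → 7 (first significant figure)
Grey → 8 (second significant figure)
Blue → ×10^6 multiplier
Gold → ±5% tolerance
78 × 1000000 = 78000000 Ω
Lowest = 78000000 × (1 − 5/100) = 74100000 Ω.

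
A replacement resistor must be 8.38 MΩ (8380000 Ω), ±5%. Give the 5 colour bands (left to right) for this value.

8380000 Ω = 838 × 10^4.
8 → grey
3 → orange
8 → grey
Multiplier 10^4 → yellow.
±5% tolerance → gold.

grey, orange, grey, yellow, gold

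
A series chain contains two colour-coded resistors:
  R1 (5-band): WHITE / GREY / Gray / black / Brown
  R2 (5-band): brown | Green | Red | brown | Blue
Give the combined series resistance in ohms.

2508 Ω

R1: white, grey, grey → 988; black ×1 → 988 Ω.
R2: brown, green, red → 152; brown ×10 → 1520 Ω.
Series: 988 + 1520 = 2508 Ω.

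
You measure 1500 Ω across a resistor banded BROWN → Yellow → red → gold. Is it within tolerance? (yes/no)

no

Brown → 1 (first significant figure)
Yellow → 4 (second significant figure)
Red → ×10^2 multiplier
Gold → ±5% tolerance
14 × 100 = 1400 Ω
Allowed range: 1330 Ω to 1470 Ω.
1500 Ω lies outside that range.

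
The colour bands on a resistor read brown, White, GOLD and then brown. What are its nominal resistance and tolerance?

Brown → 1 (first significant figure)
White → 9 (second significant figure)
Gold → ×0.1 multiplier
Brown → ±1% tolerance
19 × 0.1 = 1.9 Ω

1.9 Ω ±1%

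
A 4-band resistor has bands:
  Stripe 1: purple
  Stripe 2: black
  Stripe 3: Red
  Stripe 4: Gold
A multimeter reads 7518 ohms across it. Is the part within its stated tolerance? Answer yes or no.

no

Violet → 7 (first significant figure)
Black → 0 (second significant figure)
Red → ×10^2 multiplier
Gold → ±5% tolerance
70 × 100 = 7000 Ω
Allowed range: 6650 Ω to 7350 Ω.
7518 ohms lies outside that range.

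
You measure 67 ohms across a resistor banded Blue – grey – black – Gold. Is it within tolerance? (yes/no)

Blue → 6 (first significant figure)
Grey → 8 (second significant figure)
Black → ×1 multiplier
Gold → ±5% tolerance
68 × 1 = 68 Ω
Allowed range: 64.6 Ω to 71.4 Ω.
67 ohms lies inside that range.

yes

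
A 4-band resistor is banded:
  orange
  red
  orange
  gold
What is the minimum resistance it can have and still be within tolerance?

Orange → 3 (first significant figure)
Red → 2 (second significant figure)
Orange → ×10^3 multiplier
Gold → ±5% tolerance
32 × 1000 = 32000 Ω
Minimum = 32000 × (1 − 5/100) = 30400 Ω.

30400 Ω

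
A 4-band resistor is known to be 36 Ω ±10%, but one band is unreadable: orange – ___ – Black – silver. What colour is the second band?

36 Ω = 36 × 10^0.
The second band gives digit 6 of the significand, and 6 is blue.

blue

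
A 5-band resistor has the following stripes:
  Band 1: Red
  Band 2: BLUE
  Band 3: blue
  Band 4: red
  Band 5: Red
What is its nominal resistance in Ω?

Red → 2 (first significant figure)
Blue → 6 (second significant figure)
Blue → 6 (third significant figure)
Red → ×10^2 multiplier
266 × 100 = 26600 Ω

26600 Ω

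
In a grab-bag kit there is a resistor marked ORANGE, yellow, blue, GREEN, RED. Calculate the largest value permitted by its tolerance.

Orange → 3 (first significant figure)
Yellow → 4 (second significant figure)
Blue → 6 (third significant figure)
Green → ×10^5 multiplier
Red → ±2% tolerance
346 × 100000 = 34600000 Ω
Largest = 34600000 × (1 + 2/100) = 35292000 Ω.

35292000 Ω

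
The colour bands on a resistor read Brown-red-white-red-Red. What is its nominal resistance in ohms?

Brown → 1 (first significant figure)
Red → 2 (second significant figure)
White → 9 (third significant figure)
Red → ×10^2 multiplier
129 × 100 = 12900 Ω

12900 Ω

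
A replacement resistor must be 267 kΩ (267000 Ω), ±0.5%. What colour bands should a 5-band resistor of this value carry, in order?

267000 Ω = 267 × 10^3.
2 → red
6 → blue
7 → violet
Multiplier 10^3 → orange.
±0.5% tolerance → green.

red, blue, violet, orange, green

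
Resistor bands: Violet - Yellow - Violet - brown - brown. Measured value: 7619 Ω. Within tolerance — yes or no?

no

Violet → 7 (first significant figure)
Yellow → 4 (second significant figure)
Violet → 7 (third significant figure)
Brown → ×10 multiplier
Brown → ±1% tolerance
747 × 10 = 7470 Ω
Allowed range: 7395.3 Ω to 7544.7 Ω.
7619 Ω lies outside that range.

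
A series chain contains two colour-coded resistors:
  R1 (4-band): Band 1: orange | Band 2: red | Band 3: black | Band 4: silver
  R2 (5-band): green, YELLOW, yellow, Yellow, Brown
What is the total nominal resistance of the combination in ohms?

R1: orange, red → 32; black ×1 → 32 Ω.
R2: green, yellow, yellow → 544; yellow ×10^4 → 5440000 Ω.
Series: 32 + 5440000 = 5440032 Ω.

5440032 Ω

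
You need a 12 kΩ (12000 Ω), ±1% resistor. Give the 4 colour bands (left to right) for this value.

brown, red, orange, brown

12000 Ω = 12 × 10^3.
1 → brown
2 → red
Multiplier 10^3 → orange.
±1% tolerance → brown.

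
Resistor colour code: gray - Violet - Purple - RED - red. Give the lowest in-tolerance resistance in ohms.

Grey → 8 (first significant figure)
Violet → 7 (second significant figure)
Violet → 7 (third significant figure)
Red → ×10^2 multiplier
Red → ±2% tolerance
877 × 100 = 87700 Ω
Lowest = 87700 × (1 − 2/100) = 85946 Ω.

85946 Ω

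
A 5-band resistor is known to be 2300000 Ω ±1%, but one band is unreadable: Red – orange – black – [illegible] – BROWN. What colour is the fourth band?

2300000 Ω = 230 × 10^4.
The fourth band is the multiplier, 10^4, which is yellow.

yellow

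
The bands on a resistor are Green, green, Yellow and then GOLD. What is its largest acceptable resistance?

577500 Ω

Green → 5 (first significant figure)
Green → 5 (second significant figure)
Yellow → ×10^4 multiplier
Gold → ±5% tolerance
55 × 10000 = 550000 Ω
Largest = 550000 × (1 + 5/100) = 577500 Ω.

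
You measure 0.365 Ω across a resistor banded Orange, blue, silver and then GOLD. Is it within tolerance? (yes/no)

Orange → 3 (first significant figure)
Blue → 6 (second significant figure)
Silver → ×0.01 multiplier
Gold → ±5% tolerance
36 × 0.01 = 0.36 Ω
Allowed range: 0.342 Ω to 0.378 Ω.
0.365 Ω lies inside that range.

yes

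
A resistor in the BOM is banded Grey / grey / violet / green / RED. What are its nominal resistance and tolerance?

88700000 Ω ±2%

Grey → 8 (first significant figure)
Grey → 8 (second significant figure)
Violet → 7 (third significant figure)
Green → ×10^5 multiplier
Red → ±2% tolerance
887 × 100000 = 88700000 Ω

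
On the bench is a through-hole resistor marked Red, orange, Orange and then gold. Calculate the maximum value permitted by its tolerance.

24150 Ω

Red → 2 (first significant figure)
Orange → 3 (second significant figure)
Orange → ×10^3 multiplier
Gold → ±5% tolerance
23 × 1000 = 23000 Ω
Maximum = 23000 × (1 + 5/100) = 24150 Ω.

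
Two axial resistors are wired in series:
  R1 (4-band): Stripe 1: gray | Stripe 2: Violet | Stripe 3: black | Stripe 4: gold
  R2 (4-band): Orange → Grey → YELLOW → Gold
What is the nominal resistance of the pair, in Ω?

380087 Ω

R1: grey, violet → 87; black ×1 → 87 Ω.
R2: orange, grey → 38; yellow ×10^4 → 380000 Ω.
Series: 87 + 380000 = 380087 Ω.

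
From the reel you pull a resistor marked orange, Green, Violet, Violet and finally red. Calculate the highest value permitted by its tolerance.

Orange → 3 (first significant figure)
Green → 5 (second significant figure)
Violet → 7 (third significant figure)
Violet → ×10^7 multiplier
Red → ±2% tolerance
357 × 10000000 = 3570000000 Ω
Highest = 3570000000 × (1 + 2/100) = 3641400000 Ω.

3641400000 Ω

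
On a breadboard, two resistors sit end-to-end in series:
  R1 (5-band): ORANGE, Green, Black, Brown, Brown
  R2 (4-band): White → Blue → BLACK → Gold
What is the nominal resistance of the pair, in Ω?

R1: orange, green, black → 350; brown ×10 → 3500 Ω.
R2: white, blue → 96; black ×1 → 96 Ω.
Series: 3500 + 96 = 3596 Ω.

3596 Ω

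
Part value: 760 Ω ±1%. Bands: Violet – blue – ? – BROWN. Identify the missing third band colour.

brown

760 Ω = 76 × 10^1.
The third band is the multiplier, 10^1, which is brown.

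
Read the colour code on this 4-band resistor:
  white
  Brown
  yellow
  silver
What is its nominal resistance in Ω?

White → 9 (first significant figure)
Brown → 1 (second significant figure)
Yellow → ×10^4 multiplier
91 × 10000 = 910000 Ω

910000 Ω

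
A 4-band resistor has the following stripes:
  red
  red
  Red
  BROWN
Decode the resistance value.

Red → 2 (first significant figure)
Red → 2 (second significant figure)
Red → ×10^2 multiplier
22 × 100 = 2200 Ω

2200 Ω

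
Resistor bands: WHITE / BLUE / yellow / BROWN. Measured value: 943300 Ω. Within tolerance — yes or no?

White → 9 (first significant figure)
Blue → 6 (second significant figure)
Yellow → ×10^4 multiplier
Brown → ±1% tolerance
96 × 10000 = 960000 Ω
Allowed range: 950400 Ω to 969600 Ω.
943300 Ω lies outside that range.

no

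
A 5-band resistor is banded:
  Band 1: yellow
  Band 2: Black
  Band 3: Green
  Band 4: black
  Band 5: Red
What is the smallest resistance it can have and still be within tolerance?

Yellow → 4 (first significant figure)
Black → 0 (second significant figure)
Green → 5 (third significant figure)
Black → ×1 multiplier
Red → ±2% tolerance
405 × 1 = 405 Ω
Smallest = 405 × (1 − 2/100) = 396.9 Ω.

396.9 Ω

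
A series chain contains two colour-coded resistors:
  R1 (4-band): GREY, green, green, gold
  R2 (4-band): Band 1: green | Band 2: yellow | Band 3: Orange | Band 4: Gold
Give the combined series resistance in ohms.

8554000 Ω

R1: grey, green → 85; green ×10^5 → 8500000 Ω.
R2: green, yellow → 54; orange ×10^3 → 54000 Ω.
Series: 8500000 + 54000 = 8554000 Ω.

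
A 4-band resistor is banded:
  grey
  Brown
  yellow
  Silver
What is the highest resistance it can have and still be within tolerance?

891000 Ω

Grey → 8 (first significant figure)
Brown → 1 (second significant figure)
Yellow → ×10^4 multiplier
Silver → ±10% tolerance
81 × 10000 = 810000 Ω
Highest = 810000 × (1 + 10/100) = 891000 Ω.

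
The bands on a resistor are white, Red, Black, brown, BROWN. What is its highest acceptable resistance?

9292 Ω

White → 9 (first significant figure)
Red → 2 (second significant figure)
Black → 0 (third significant figure)
Brown → ×10 multiplier
Brown → ±1% tolerance
920 × 10 = 9200 Ω
Highest = 9200 × (1 + 1/100) = 9292 Ω.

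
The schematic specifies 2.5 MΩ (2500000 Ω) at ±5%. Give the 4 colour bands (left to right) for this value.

2500000 Ω = 25 × 10^5.
2 → red
5 → green
Multiplier 10^5 → green.
±5% tolerance → gold.

red, green, green, gold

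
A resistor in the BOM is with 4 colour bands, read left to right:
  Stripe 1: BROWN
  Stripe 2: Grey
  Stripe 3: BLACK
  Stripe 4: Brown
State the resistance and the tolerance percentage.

Brown → 1 (first significant figure)
Grey → 8 (second significant figure)
Black → ×1 multiplier
Brown → ±1% tolerance
18 × 1 = 18 Ω

18 Ω ±1%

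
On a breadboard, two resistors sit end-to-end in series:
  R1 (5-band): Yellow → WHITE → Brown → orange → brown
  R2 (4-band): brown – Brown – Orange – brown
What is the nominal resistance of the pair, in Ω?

R1: yellow, white, brown → 491; orange ×10^3 → 491000 Ω.
R2: brown, brown → 11; orange ×10^3 → 11000 Ω.
Series: 491000 + 11000 = 502000 Ω.

502000 Ω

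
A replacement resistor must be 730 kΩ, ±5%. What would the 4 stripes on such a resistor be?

730000 Ω = 73 × 10^4.
7 → violet
3 → orange
Multiplier 10^4 → yellow.
±5% tolerance → gold.

violet, orange, yellow, gold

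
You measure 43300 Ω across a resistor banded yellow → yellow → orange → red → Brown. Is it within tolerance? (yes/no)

Yellow → 4 (first significant figure)
Yellow → 4 (second significant figure)
Orange → 3 (third significant figure)
Red → ×10^2 multiplier
Brown → ±1% tolerance
443 × 100 = 44300 Ω
Allowed range: 43857 Ω to 44743 Ω.
43300 Ω lies outside that range.

no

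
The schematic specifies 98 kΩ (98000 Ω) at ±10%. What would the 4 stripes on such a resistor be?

98000 Ω = 98 × 10^3.
9 → white
8 → grey
Multiplier 10^3 → orange.
±10% tolerance → silver.

white, grey, orange, silver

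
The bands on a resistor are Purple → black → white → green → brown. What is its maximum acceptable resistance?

Violet → 7 (first significant figure)
Black → 0 (second significant figure)
White → 9 (third significant figure)
Green → ×10^5 multiplier
Brown → ±1% tolerance
709 × 100000 = 70900000 Ω
Maximum = 70900000 × (1 + 1/100) = 71609000 Ω.

71609000 Ω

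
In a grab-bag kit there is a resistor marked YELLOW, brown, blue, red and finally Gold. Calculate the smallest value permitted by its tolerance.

Yellow → 4 (first significant figure)
Brown → 1 (second significant figure)
Blue → 6 (third significant figure)
Red → ×10^2 multiplier
Gold → ±5% tolerance
416 × 100 = 41600 Ω
Smallest = 41600 × (1 − 5/100) = 39520 Ω.

39520 Ω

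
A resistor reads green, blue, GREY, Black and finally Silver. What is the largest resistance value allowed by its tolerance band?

Green → 5 (first significant figure)
Blue → 6 (second significant figure)
Grey → 8 (third significant figure)
Black → ×1 multiplier
Silver → ±10% tolerance
568 × 1 = 568 Ω
Largest = 568 × (1 + 10/100) = 624.8 Ω.

624.8 Ω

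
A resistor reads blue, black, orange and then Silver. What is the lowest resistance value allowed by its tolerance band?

Blue → 6 (first significant figure)
Black → 0 (second significant figure)
Orange → ×10^3 multiplier
Silver → ±10% tolerance
60 × 1000 = 60000 Ω
Lowest = 60000 × (1 − 10/100) = 54000 Ω.

54000 Ω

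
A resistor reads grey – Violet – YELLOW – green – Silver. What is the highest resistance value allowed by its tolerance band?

Grey → 8 (first significant figure)
Violet → 7 (second significant figure)
Yellow → 4 (third significant figure)
Green → ×10^5 multiplier
Silver → ±10% tolerance
874 × 100000 = 87400000 Ω
Highest = 87400000 × (1 + 10/100) = 96140000 Ω.

96140000 Ω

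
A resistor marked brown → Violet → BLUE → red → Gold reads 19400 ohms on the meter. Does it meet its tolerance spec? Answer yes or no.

Brown → 1 (first significant figure)
Violet → 7 (second significant figure)
Blue → 6 (third significant figure)
Red → ×10^2 multiplier
Gold → ±5% tolerance
176 × 100 = 17600 Ω
Allowed range: 16720 Ω to 18480 Ω.
19400 ohms lies outside that range.

no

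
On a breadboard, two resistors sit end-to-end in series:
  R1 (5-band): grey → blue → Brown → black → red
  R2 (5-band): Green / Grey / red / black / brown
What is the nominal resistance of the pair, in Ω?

1443 Ω

R1: grey, blue, brown → 861; black ×1 → 861 Ω.
R2: green, grey, red → 582; black ×1 → 582 Ω.
Series: 861 + 582 = 1443 Ω.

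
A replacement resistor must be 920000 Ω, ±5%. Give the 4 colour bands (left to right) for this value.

920000 Ω = 92 × 10^4.
9 → white
2 → red
Multiplier 10^4 → yellow.
±5% tolerance → gold.

white, red, yellow, gold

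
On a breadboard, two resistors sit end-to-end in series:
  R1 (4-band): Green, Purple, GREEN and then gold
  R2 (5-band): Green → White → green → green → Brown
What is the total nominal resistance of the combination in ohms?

65200000 Ω

R1: green, violet → 57; green ×10^5 → 5700000 Ω.
R2: green, white, green → 595; green ×10^5 → 59500000 Ω.
Series: 5700000 + 59500000 = 65200000 Ω.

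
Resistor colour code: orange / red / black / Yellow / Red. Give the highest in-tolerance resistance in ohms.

3264000 Ω

Orange → 3 (first significant figure)
Red → 2 (second significant figure)
Black → 0 (third significant figure)
Yellow → ×10^4 multiplier
Red → ±2% tolerance
320 × 10000 = 3200000 Ω
Highest = 3200000 × (1 + 2/100) = 3264000 Ω.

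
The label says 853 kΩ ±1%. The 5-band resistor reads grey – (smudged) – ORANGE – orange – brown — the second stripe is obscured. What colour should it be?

green

853000 Ω = 853 × 10^3.
The second band gives digit 5 of the significand, and 5 is green.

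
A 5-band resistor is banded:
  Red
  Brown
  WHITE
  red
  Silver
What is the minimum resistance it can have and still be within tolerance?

Red → 2 (first significant figure)
Brown → 1 (second significant figure)
White → 9 (third significant figure)
Red → ×10^2 multiplier
Silver → ±10% tolerance
219 × 100 = 21900 Ω
Minimum = 21900 × (1 − 10/100) = 19710 Ω.

19710 Ω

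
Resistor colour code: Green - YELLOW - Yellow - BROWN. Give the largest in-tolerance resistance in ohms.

545400 Ω

Green → 5 (first significant figure)
Yellow → 4 (second significant figure)
Yellow → ×10^4 multiplier
Brown → ±1% tolerance
54 × 10000 = 540000 Ω
Largest = 540000 × (1 + 1/100) = 545400 Ω.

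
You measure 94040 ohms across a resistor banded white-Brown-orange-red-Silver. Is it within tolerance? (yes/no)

yes

White → 9 (first significant figure)
Brown → 1 (second significant figure)
Orange → 3 (third significant figure)
Red → ×10^2 multiplier
Silver → ±10% tolerance
913 × 100 = 91300 Ω
Allowed range: 82170 Ω to 100430 Ω.
94040 ohms lies inside that range.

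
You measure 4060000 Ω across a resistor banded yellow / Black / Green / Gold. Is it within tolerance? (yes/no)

yes

Yellow → 4 (first significant figure)
Black → 0 (second significant figure)
Green → ×10^5 multiplier
Gold → ±5% tolerance
40 × 100000 = 4000000 Ω
Allowed range: 3800000 Ω to 4200000 Ω.
4060000 Ω lies inside that range.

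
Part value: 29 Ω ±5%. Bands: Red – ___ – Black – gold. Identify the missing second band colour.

white

29 Ω = 29 × 10^0.
The second band gives digit 9 of the significand, and 9 is white.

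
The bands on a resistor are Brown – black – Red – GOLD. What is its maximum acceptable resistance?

1050 Ω

Brown → 1 (first significant figure)
Black → 0 (second significant figure)
Red → ×10^2 multiplier
Gold → ±5% tolerance
10 × 100 = 1000 Ω
Maximum = 1000 × (1 + 5/100) = 1050 Ω.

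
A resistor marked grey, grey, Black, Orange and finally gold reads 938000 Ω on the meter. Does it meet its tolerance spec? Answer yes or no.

no

Grey → 8 (first significant figure)
Grey → 8 (second significant figure)
Black → 0 (third significant figure)
Orange → ×10^3 multiplier
Gold → ±5% tolerance
880 × 1000 = 880000 Ω
Allowed range: 836000 Ω to 924000 Ω.
938000 Ω lies outside that range.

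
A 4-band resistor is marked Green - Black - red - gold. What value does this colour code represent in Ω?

Green → 5 (first significant figure)
Black → 0 (second significant figure)
Red → ×10^2 multiplier
50 × 100 = 5000 Ω

5000 Ω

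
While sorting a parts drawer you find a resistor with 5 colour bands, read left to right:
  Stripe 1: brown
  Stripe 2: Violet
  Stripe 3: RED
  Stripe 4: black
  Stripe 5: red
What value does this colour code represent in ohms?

Brown → 1 (first significant figure)
Violet → 7 (second significant figure)
Red → 2 (third significant figure)
Black → ×1 multiplier
172 × 1 = 172 Ω

172 Ω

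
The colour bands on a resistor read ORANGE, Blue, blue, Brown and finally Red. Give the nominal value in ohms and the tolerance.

3660 Ω ±2%

Orange → 3 (first significant figure)
Blue → 6 (second significant figure)
Blue → 6 (third significant figure)
Brown → ×10 multiplier
Red → ±2% tolerance
366 × 10 = 3660 Ω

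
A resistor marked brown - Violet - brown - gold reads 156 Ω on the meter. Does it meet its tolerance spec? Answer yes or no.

no

Brown → 1 (first significant figure)
Violet → 7 (second significant figure)
Brown → ×10 multiplier
Gold → ±5% tolerance
17 × 10 = 170 Ω
Allowed range: 161.5 Ω to 178.5 Ω.
156 Ω lies outside that range.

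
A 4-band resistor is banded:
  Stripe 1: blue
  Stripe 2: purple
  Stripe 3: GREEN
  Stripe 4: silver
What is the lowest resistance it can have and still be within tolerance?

Blue → 6 (first significant figure)
Violet → 7 (second significant figure)
Green → ×10^5 multiplier
Silver → ±10% tolerance
67 × 100000 = 6700000 Ω
Lowest = 6700000 × (1 − 10/100) = 6030000 Ω.

6030000 Ω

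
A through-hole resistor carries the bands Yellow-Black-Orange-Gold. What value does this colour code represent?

40000 Ω

Yellow → 4 (first significant figure)
Black → 0 (second significant figure)
Orange → ×10^3 multiplier
40 × 1000 = 40000 Ω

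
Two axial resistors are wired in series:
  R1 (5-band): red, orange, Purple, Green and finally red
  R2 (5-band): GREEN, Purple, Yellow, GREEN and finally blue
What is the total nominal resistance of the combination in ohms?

R1: red, orange, violet → 237; green ×10^5 → 23700000 Ω.
R2: green, violet, yellow → 574; green ×10^5 → 57400000 Ω.
Series: 23700000 + 57400000 = 81100000 Ω.

81100000 Ω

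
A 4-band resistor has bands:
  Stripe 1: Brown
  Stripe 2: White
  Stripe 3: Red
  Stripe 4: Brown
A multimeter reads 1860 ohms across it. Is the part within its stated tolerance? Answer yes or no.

no

Brown → 1 (first significant figure)
White → 9 (second significant figure)
Red → ×10^2 multiplier
Brown → ±1% tolerance
19 × 100 = 1900 Ω
Allowed range: 1881 Ω to 1919 Ω.
1860 ohms lies outside that range.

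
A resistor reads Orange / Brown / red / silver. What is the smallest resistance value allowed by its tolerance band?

Orange → 3 (first significant figure)
Brown → 1 (second significant figure)
Red → ×10^2 multiplier
Silver → ±10% tolerance
31 × 100 = 3100 Ω
Smallest = 3100 × (1 − 10/100) = 2790 Ω.

2790 Ω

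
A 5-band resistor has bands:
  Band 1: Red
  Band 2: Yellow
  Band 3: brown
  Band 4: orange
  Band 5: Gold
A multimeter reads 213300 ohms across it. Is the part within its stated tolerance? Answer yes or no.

Red → 2 (first significant figure)
Yellow → 4 (second significant figure)
Brown → 1 (third significant figure)
Orange → ×10^3 multiplier
Gold → ±5% tolerance
241 × 1000 = 241000 Ω
Allowed range: 228950 Ω to 253050 Ω.
213300 ohms lies outside that range.

no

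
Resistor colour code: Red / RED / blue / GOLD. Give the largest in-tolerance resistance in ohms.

23100000 Ω

Red → 2 (first significant figure)
Red → 2 (second significant figure)
Blue → ×10^6 multiplier
Gold → ±5% tolerance
22 × 1000000 = 22000000 Ω
Largest = 22000000 × (1 + 5/100) = 23100000 Ω.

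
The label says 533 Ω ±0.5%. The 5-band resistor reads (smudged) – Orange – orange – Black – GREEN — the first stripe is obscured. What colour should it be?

green

533 Ω = 533 × 10^0.
The first band gives digit 5 of the significand, and 5 is green.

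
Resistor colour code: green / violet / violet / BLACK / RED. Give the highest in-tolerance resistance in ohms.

588.54 Ω

Green → 5 (first significant figure)
Violet → 7 (second significant figure)
Violet → 7 (third significant figure)
Black → ×1 multiplier
Red → ±2% tolerance
577 × 1 = 577 Ω
Highest = 577 × (1 + 2/100) = 588.54 Ω.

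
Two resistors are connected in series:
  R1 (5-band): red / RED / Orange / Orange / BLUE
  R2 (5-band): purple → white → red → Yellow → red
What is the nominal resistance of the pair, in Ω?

8143000 Ω

R1: red, red, orange → 223; orange ×10^3 → 223000 Ω.
R2: violet, white, red → 792; yellow ×10^4 → 7920000 Ω.
Series: 223000 + 7920000 = 8143000 Ω.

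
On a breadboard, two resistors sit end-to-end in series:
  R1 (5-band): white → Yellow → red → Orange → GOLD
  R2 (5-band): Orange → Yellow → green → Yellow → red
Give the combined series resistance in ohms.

R1: white, yellow, red → 942; orange ×10^3 → 942000 Ω.
R2: orange, yellow, green → 345; yellow ×10^4 → 3450000 Ω.
Series: 942000 + 3450000 = 4392000 Ω.

4392000 Ω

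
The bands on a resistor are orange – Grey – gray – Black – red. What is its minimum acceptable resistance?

Orange → 3 (first significant figure)
Grey → 8 (second significant figure)
Grey → 8 (third significant figure)
Black → ×1 multiplier
Red → ±2% tolerance
388 × 1 = 388 Ω
Minimum = 388 × (1 − 2/100) = 380.24 Ω.

380.24 Ω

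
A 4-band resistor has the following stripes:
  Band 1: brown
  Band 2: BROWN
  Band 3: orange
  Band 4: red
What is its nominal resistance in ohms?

11000 Ω

Brown → 1 (first significant figure)
Brown → 1 (second significant figure)
Orange → ×10^3 multiplier
11 × 1000 = 11000 Ω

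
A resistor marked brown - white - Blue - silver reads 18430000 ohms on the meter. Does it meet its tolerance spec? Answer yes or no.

Brown → 1 (first significant figure)
White → 9 (second significant figure)
Blue → ×10^6 multiplier
Silver → ±10% tolerance
19 × 1000000 = 19000000 Ω
Allowed range: 17100000 Ω to 20900000 Ω.
18430000 ohms lies inside that range.

yes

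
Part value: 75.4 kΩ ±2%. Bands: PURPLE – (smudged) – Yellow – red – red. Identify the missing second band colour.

green

75400 Ω = 754 × 10^2.
The second band gives digit 5 of the significand, and 5 is green.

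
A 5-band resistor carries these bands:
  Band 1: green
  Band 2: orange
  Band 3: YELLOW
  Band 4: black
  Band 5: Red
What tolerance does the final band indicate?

±2%

The last band, red, is the tolerance band.
Red corresponds to ±2%.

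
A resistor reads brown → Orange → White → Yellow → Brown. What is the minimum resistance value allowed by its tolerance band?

Brown → 1 (first significant figure)
Orange → 3 (second significant figure)
White → 9 (third significant figure)
Yellow → ×10^4 multiplier
Brown → ±1% tolerance
139 × 10000 = 1390000 Ω
Minimum = 1390000 × (1 − 1/100) = 1376100 Ω.

1376100 Ω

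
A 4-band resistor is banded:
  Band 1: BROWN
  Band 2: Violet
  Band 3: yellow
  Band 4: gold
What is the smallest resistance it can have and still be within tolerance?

161500 Ω

Brown → 1 (first significant figure)
Violet → 7 (second significant figure)
Yellow → ×10^4 multiplier
Gold → ±5% tolerance
17 × 10000 = 170000 Ω
Smallest = 170000 × (1 − 5/100) = 161500 Ω.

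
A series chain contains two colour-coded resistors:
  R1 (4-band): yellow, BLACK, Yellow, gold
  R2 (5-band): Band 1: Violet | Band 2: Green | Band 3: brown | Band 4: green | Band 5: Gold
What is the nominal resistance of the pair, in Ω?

R1: yellow, black → 40; yellow ×10^4 → 400000 Ω.
R2: violet, green, brown → 751; green ×10^5 → 75100000 Ω.
Series: 400000 + 75100000 = 75500000 Ω.

75500000 Ω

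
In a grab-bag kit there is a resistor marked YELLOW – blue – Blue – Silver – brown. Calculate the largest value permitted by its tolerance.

Yellow → 4 (first significant figure)
Blue → 6 (second significant figure)
Blue → 6 (third significant figure)
Silver → ×0.01 multiplier
Brown → ±1% tolerance
466 × 0.01 = 4.66 Ω
Largest = 4.66 × (1 + 1/100) = 4.7066 Ω.

4.7066 Ω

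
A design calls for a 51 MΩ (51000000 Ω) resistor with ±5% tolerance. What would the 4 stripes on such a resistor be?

green, brown, blue, gold

51000000 Ω = 51 × 10^6.
5 → green
1 → brown
Multiplier 10^6 → blue.
±5% tolerance → gold.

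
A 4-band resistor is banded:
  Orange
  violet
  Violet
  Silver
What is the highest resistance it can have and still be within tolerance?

407000000 Ω

Orange → 3 (first significant figure)
Violet → 7 (second significant figure)
Violet → ×10^7 multiplier
Silver → ±10% tolerance
37 × 10000000 = 370000000 Ω
Highest = 370000000 × (1 + 10/100) = 407000000 Ω.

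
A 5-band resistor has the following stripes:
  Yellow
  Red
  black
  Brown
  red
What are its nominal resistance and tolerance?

4200 Ω ±2%

Yellow → 4 (first significant figure)
Red → 2 (second significant figure)
Black → 0 (third significant figure)
Brown → ×10 multiplier
Red → ±2% tolerance
420 × 10 = 4200 Ω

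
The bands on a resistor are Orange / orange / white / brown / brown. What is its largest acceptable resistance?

Orange → 3 (first significant figure)
Orange → 3 (second significant figure)
White → 9 (third significant figure)
Brown → ×10 multiplier
Brown → ±1% tolerance
339 × 10 = 3390 Ω
Largest = 3390 × (1 + 1/100) = 3423.9 Ω.

3423.9 Ω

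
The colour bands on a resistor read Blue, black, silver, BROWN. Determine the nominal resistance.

0.6 Ω

Blue → 6 (first significant figure)
Black → 0 (second significant figure)
Silver → ×0.01 multiplier
60 × 0.01 = 0.6 Ω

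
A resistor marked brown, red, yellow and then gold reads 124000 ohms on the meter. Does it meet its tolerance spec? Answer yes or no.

yes

Brown → 1 (first significant figure)
Red → 2 (second significant figure)
Yellow → ×10^4 multiplier
Gold → ±5% tolerance
12 × 10000 = 120000 Ω
Allowed range: 114000 Ω to 126000 Ω.
124000 ohms lies inside that range.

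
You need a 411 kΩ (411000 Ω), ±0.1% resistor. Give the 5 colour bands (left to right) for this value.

411000 Ω = 411 × 10^3.
4 → yellow
1 → brown
1 → brown
Multiplier 10^3 → orange.
±0.1% tolerance → violet.

yellow, brown, brown, orange, violet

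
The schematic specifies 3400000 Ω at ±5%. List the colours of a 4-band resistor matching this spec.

3400000 Ω = 34 × 10^5.
3 → orange
4 → yellow
Multiplier 10^5 → green.
±5% tolerance → gold.

orange, yellow, green, gold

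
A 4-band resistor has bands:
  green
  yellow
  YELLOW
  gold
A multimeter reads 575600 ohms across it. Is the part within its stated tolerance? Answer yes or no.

Green → 5 (first significant figure)
Yellow → 4 (second significant figure)
Yellow → ×10^4 multiplier
Gold → ±5% tolerance
54 × 10000 = 540000 Ω
Allowed range: 513000 Ω to 567000 Ω.
575600 ohms lies outside that range.

no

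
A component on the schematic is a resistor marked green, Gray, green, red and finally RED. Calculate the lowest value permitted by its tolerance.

57330 Ω

Green → 5 (first significant figure)
Grey → 8 (second significant figure)
Green → 5 (third significant figure)
Red → ×10^2 multiplier
Red → ±2% tolerance
585 × 100 = 58500 Ω
Lowest = 58500 × (1 − 2/100) = 57330 Ω.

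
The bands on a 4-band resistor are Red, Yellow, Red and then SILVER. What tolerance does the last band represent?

±10%

The last band, silver, is the tolerance band.
Silver corresponds to ±10%.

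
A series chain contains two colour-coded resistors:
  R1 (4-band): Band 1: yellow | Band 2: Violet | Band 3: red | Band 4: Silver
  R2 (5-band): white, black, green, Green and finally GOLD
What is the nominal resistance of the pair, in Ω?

R1: yellow, violet → 47; red ×10^2 → 4700 Ω.
R2: white, black, green → 905; green ×10^5 → 90500000 Ω.
Series: 4700 + 90500000 = 90504700 Ω.

90504700 Ω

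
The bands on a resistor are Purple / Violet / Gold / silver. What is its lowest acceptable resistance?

6.93 Ω

Violet → 7 (first significant figure)
Violet → 7 (second significant figure)
Gold → ×0.1 multiplier
Silver → ±10% tolerance
77 × 0.1 = 7.7 Ω
Lowest = 7.7 × (1 − 10/100) = 6.93 Ω.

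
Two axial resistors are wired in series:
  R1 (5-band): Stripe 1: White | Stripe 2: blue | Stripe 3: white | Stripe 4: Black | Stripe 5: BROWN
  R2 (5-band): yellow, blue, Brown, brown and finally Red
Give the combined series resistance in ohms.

R1: white, blue, white → 969; black ×1 → 969 Ω.
R2: yellow, blue, brown → 461; brown ×10 → 4610 Ω.
Series: 969 + 4610 = 5579 Ω.

5579 Ω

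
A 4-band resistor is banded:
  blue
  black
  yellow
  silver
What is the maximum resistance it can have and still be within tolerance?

Blue → 6 (first significant figure)
Black → 0 (second significant figure)
Yellow → ×10^4 multiplier
Silver → ±10% tolerance
60 × 10000 = 600000 Ω
Maximum = 600000 × (1 + 10/100) = 660000 Ω.

660000 Ω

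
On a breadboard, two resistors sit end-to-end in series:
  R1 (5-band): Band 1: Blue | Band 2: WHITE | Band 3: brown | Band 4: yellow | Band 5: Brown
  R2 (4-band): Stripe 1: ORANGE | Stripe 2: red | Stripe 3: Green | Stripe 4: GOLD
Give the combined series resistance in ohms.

R1: blue, white, brown → 691; yellow ×10^4 → 6910000 Ω.
R2: orange, red → 32; green ×10^5 → 3200000 Ω.
Series: 6910000 + 3200000 = 10110000 Ω.

10110000 Ω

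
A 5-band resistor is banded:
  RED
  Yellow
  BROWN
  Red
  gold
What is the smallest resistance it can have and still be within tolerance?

Red → 2 (first significant figure)
Yellow → 4 (second significant figure)
Brown → 1 (third significant figure)
Red → ×10^2 multiplier
Gold → ±5% tolerance
241 × 100 = 24100 Ω
Smallest = 24100 × (1 − 5/100) = 22895 Ω.

22895 Ω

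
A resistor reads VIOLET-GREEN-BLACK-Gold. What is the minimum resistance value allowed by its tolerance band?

71.25 Ω

Violet → 7 (first significant figure)
Green → 5 (second significant figure)
Black → ×1 multiplier
Gold → ±5% tolerance
75 × 1 = 75 Ω
Minimum = 75 × (1 − 5/100) = 71.25 Ω.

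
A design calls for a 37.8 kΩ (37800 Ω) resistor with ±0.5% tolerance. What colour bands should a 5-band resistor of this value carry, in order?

orange, violet, grey, red, green

37800 Ω = 378 × 10^2.
3 → orange
7 → violet
8 → grey
Multiplier 10^2 → red.
±0.5% tolerance → green.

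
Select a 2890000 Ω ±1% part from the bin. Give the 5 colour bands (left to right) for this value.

2890000 Ω = 289 × 10^4.
2 → red
8 → grey
9 → white
Multiplier 10^4 → yellow.
±1% tolerance → brown.

red, grey, white, yellow, brown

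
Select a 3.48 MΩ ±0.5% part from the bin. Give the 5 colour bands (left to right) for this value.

orange, yellow, grey, yellow, green

3480000 Ω = 348 × 10^4.
3 → orange
4 → yellow
8 → grey
Multiplier 10^4 → yellow.
±0.5% tolerance → green.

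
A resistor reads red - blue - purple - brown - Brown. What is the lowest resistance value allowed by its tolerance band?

2643.3 Ω

Red → 2 (first significant figure)
Blue → 6 (second significant figure)
Violet → 7 (third significant figure)
Brown → ×10 multiplier
Brown → ±1% tolerance
267 × 10 = 2670 Ω
Lowest = 2670 × (1 − 1/100) = 2643.3 Ω.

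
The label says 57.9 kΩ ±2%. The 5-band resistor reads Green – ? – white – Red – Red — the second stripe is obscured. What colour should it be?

57900 Ω = 579 × 10^2.
The second band gives digit 7 of the significand, and 7 is violet.

violet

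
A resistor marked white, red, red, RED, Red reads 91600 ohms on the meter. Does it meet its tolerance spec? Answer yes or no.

White → 9 (first significant figure)
Red → 2 (second significant figure)
Red → 2 (third significant figure)
Red → ×10^2 multiplier
Red → ±2% tolerance
922 × 100 = 92200 Ω
Allowed range: 90356 Ω to 94044 Ω.
91600 ohms lies inside that range.

yes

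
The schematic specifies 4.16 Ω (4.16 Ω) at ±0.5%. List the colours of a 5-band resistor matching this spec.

yellow, brown, blue, silver, green

4.16 Ω = 416 × 10^-2.
4 → yellow
1 → brown
6 → blue
Multiplier 10^-2 → silver.
±0.5% tolerance → green.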